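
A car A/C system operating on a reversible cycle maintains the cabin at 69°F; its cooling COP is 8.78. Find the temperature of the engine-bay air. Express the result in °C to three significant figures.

COP_R = T_C/(T_H − T_C) gives T_H − T_C = T_C/COP.
With T_C = 293.71 K, T_H = 293.71 × (1 + 1/8.78) = 327.16 K.
Converting, 327.16 K = 54.01°C.

54.0 °C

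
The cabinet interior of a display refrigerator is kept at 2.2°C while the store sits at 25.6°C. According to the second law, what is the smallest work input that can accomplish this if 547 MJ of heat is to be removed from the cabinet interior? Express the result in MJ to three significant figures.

46.5 MJ

In absolute terms T_C = 275.35 K and T_H = 298.75 K, so ΔT = 23.40 K.
The reversible limit is COP_R = T_C/ΔT = 11.77, so W_min = Q_C/COP = Q_C·ΔT/T_C.
W_min = 547.0 × 23.40/275.35 = 46.49 MJ.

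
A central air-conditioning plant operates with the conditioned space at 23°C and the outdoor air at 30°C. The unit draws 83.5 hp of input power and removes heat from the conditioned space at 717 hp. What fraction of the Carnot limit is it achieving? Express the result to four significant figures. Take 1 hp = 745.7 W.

0.2030

COP_actual = Q̇_C/Ẇ = 717.0/83.50 = 8.587.
In absolute terms T_C = 296.15 K and T_H = 303.15 K, so ΔT = 7.000 K.
COP_Carnot = T_C/ΔT = 296.15/7.000 = 42.31.
η_II = COP_actual/COP_Carnot = 8.587/42.31 = 0.2030.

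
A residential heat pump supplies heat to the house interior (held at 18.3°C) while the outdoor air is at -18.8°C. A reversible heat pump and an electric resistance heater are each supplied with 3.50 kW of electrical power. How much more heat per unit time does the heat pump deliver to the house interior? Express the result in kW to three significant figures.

24.0 kW

In absolute terms T_C = 254.35 K and T_H = 291.45 K, so ΔT = 37.10 K.
COP_Carnot = T_H/ΔT = 291.45/37.10 = 7.856.
The heat pump delivers Q̇_H = COP × Ẇ = 27.50 kW; the resistance heater delivers Ẇ = 3.500 kW.
Extra = (COP − 1)·Ẇ = 24.00 kW.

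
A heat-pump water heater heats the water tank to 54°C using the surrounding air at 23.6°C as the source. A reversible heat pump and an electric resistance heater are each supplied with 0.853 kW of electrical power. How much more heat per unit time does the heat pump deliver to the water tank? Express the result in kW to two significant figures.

8.3 kW

In absolute terms T_C = 296.75 K and T_H = 327.15 K, so ΔT = 30.40 K.
COP_Carnot = T_H/ΔT = 327.15/30.40 = 10.76.
The heat pump delivers Q̇_H = COP × Ẇ = 9.180 kW; the resistance heater delivers Ẇ = 0.8530 kW.
Extra = (COP − 1)·Ẇ = 8.327 kW.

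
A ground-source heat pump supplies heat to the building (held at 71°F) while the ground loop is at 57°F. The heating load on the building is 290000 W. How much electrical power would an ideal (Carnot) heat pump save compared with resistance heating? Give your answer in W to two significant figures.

280000 W

In absolute terms T_C = 287.04 K and T_H = 294.82 K, so ΔT = 7.778 K.
COP_Carnot = T_H/ΔT = 294.82/7.778 = 37.91.
Resistance heating needs Ẇ_res = Q̇_H = 290000 W; the reversible heat pump needs only Ẇ_hp = Q̇_H/COP = 7651 W.
Saving = 290000 − 7651 = 282300 W.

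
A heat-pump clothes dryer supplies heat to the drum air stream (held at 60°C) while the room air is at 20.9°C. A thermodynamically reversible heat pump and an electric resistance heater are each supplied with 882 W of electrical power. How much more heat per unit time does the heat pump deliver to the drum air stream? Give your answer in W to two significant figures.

In absolute terms T_C = 294.05 K and T_H = 333.15 K, so ΔT = 39.10 K.
COP_Carnot = T_H/ΔT = 333.15/39.10 = 8.520.
The heat pump delivers Q̇_H = COP × Ẇ = 7515 W; the resistance heater delivers Ẇ = 882.0 W.
Extra = (COP − 1)·Ẇ = 6633 W.

6600 W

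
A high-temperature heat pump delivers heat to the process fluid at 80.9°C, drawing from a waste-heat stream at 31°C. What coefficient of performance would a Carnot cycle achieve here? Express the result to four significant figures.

In absolute terms T_C = 304.15 K and T_H = 354.05 K, so ΔT = 49.90 K.
For a reversible cycle, COP_Carnot = T_H/ΔT = 354.05/49.90 = 7.095.

7.095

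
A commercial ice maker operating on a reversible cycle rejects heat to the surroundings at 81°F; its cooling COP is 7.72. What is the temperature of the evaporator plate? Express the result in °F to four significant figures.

For a Carnot refrigerator COP_R = T_C/(T_H − T_C), so T_C = COP·T_H/(1 + COP).
With T_H = 300.37 K, T_C = 7.72 × 300.37/8.720 = 265.93 K.
Converting, 265.93 K = 19.00°F.

19.00 °F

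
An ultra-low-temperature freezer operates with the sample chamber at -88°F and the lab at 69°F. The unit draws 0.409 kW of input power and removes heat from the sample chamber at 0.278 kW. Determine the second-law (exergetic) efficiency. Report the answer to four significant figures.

0.2871

COP_actual = Q̇_C/Ẇ = 0.2780/0.4090 = 0.6797.
In absolute terms T_C = 206.48 K and T_H = 293.71 K, so ΔT = 87.22 K.
COP_Carnot = T_C/ΔT = 206.48/87.22 = 2.367.
η_II = COP_actual/COP_Carnot = 0.6797/2.367 = 0.2871.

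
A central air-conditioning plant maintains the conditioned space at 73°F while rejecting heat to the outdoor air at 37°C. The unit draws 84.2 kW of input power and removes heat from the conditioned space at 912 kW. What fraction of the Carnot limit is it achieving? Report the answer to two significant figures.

0.52

COP_actual = Q̇_C/Ẇ = 912.0/84.20 = 10.83.
In absolute terms T_C = 295.93 K and T_H = 310.15 K, so ΔT = 14.22 K.
COP_Carnot = T_C/ΔT = 295.93/14.22 = 20.81.
η_II = COP_actual/COP_Carnot = 10.83/20.81 = 0.5206.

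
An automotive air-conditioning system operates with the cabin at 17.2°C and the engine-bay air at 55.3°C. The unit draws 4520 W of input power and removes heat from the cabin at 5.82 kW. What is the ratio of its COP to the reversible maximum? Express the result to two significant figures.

0.17

Converting, Q̇_C = 5.820 kW = 5820 W, so COP_actual = Q̇_C/Ẇ = 5820/4520 = 1.288.
In absolute terms T_C = 290.35 K and T_H = 328.45 K, so ΔT = 38.10 K.
COP_Carnot = T_C/ΔT = 290.35/38.10 = 7.621.
η_II = COP_actual/COP_Carnot = 1.288/7.621 = 0.1690.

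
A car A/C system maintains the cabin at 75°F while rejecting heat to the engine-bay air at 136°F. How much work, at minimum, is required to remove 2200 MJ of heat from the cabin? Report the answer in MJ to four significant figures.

251.0 MJ

In absolute terms T_C = 297.04 K and T_H = 330.93 K, so ΔT = 33.89 K.
The reversible limit is COP_R = T_C/ΔT = 8.765, so W_min = Q_C/COP = Q_C·ΔT/T_C.
W_min = 2200 × 33.89/297.04 = 251.0 MJ.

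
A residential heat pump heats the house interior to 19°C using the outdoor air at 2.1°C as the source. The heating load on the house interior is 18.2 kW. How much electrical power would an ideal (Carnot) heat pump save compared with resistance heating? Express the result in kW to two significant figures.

17 kW

In absolute terms T_C = 275.25 K and T_H = 292.15 K, so ΔT = 16.90 K.
COP_Carnot = T_H/ΔT = 292.15/16.90 = 17.29.
Resistance heating needs Ẇ_res = Q̇_H = 18.20 kW; the reversible heat pump needs only Ẇ_hp = Q̇_H/COP = 1.053 kW.
Saving = 18.20 − 1.053 = 17.15 kW.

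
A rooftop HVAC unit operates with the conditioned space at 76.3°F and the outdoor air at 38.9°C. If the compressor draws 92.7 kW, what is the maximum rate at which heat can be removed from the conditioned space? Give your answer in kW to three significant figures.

In absolute terms T_C = 297.76 K and T_H = 312.05 K, so ΔT = 14.29 K.
COP_Carnot = T_C/ΔT = 297.76/14.29 = 20.84.
Q̇_max = COP_Carnot × Ẇ = 20.84 × 92.70 kW = 1932 kW.

1930 kW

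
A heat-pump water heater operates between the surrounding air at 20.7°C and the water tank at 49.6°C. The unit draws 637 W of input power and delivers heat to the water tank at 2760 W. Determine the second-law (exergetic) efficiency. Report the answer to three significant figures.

COP_actual = Q̇_H/Ẇ = 2760/637.0 = 4.333.
In absolute terms T_C = 293.85 K and T_H = 322.75 K, so ΔT = 28.90 K.
COP_Carnot = T_H/ΔT = 322.75/28.90 = 11.17.
η_II = COP_actual/COP_Carnot = 4.333/11.17 = 0.3880.

0.388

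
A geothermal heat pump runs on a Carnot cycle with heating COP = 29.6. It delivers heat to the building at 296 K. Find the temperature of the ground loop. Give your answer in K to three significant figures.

286 K

COP_HP = T_H/(T_H − T_C) gives T_H − T_C = T_H/COP.
With T_H = 296.00 K, T_C = 296.00 × (1 − 1/29.6) = 286.00 K.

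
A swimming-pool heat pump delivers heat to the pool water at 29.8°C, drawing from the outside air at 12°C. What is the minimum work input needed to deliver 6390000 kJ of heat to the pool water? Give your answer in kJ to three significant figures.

In absolute terms T_C = 285.15 K and T_H = 302.95 K, so ΔT = 17.80 K.
The reversible limit is COP_HP = T_H/ΔT = 17.02, so W_min = Q_H/COP = Q_H·ΔT/T_H.
W_min = 6390000 × 17.80/302.95 = 375400 kJ.

375000 kJ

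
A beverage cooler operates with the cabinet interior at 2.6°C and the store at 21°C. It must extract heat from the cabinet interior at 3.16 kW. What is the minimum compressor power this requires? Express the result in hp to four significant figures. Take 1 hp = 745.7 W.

In absolute terms T_C = 275.75 K and T_H = 294.15 K, so ΔT = 18.40 K.
COP_Carnot = T_C/ΔT = 275.75/18.40 = 14.99.
Ẇ_min = Q̇/COP_Carnot = 3.160/14.99 = 0.2109 kW = 0.2828 hp.

0.2828 hp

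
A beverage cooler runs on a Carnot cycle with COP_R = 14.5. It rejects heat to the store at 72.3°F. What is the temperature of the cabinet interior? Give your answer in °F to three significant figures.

38.0 °F

For a Carnot refrigerator COP_R = T_C/(T_H − T_C), so T_C = COP·T_H/(1 + COP).
With T_H = 295.54 K, T_C = 14.5 × 295.54/15.50 = 276.47 K.
Converting, 276.47 K = 37.98°F.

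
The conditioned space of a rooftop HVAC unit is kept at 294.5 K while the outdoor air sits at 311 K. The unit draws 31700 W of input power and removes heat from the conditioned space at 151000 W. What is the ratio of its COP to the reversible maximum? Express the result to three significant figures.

0.267

COP_actual = Q̇_C/Ẇ = 151000/31700 = 4.763.
The reservoir spacing is ΔT = 311 − 294.5 = 16.50 K.
COP_Carnot = T_C/ΔT = 294.50/16.50 = 17.85.
η_II = COP_actual/COP_Carnot = 4.763/17.85 = 0.2669.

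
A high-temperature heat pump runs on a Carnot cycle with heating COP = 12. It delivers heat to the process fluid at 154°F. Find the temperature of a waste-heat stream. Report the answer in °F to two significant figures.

COP_HP = T_H/(T_H − T_C) gives T_H − T_C = T_H/COP.
With T_H = 340.93 K, T_C = 340.93 × (1 − 1/12) = 312.52 K.
Converting, 312.52 K = 102.86°F.

100 °F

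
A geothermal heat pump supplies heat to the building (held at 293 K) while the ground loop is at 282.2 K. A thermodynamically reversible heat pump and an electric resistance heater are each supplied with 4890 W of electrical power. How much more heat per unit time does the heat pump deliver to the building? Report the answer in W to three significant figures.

The reservoir spacing is ΔT = 293 − 282.2 = 10.80 K.
COP_Carnot = T_H/ΔT = 293.00/10.80 = 27.13.
The heat pump delivers Q̇_H = COP × Ẇ = 132700 W; the resistance heater delivers Ẇ = 4890 W.
Extra = (COP − 1)·Ẇ = 127800 W.

128000 W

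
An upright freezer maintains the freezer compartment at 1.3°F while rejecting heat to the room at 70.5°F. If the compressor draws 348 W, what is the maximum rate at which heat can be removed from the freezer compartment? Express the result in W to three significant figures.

2320 W

In absolute terms T_C = 256.09 K and T_H = 294.54 K, so ΔT = 38.44 K.
COP_Carnot = T_C/ΔT = 256.09/38.44 = 6.661.
Q̇_max = COP_Carnot × Ẇ = 6.661 × 348.0 W = 2318 W.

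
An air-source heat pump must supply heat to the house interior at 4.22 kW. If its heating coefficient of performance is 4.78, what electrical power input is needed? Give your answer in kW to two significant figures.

Ẇ = Q̇_H/COP_HP = 4.220/4.78 = 0.8828 kW.

0.88 kW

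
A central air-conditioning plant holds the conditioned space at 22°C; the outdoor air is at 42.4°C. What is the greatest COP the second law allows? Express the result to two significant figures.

14

In absolute terms T_C = 295.15 K and T_H = 315.55 K, so ΔT = 20.40 K.
For a reversible cycle, COP_Carnot = T_C/ΔT = 295.15/20.40 = 14.47.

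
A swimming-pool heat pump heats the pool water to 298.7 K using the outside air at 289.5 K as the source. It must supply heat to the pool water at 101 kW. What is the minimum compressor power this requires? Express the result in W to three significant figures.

3110 W

The reservoir spacing is ΔT = 298.7 − 289.5 = 9.200 K.
COP_Carnot = T_H/ΔT = 298.70/9.200 = 32.47.
Ẇ_min = Q̇/COP_Carnot = 101.0/32.47 = 3.111 kW = 3111 W.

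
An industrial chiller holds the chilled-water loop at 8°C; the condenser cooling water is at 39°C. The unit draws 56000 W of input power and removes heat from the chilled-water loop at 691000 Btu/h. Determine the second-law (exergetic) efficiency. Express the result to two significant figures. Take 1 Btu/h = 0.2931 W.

0.40

Converting, Q̇_C = 691000 Btu/h = 202500 W, so COP_actual = Q̇_C/Ẇ = 202500/56000 = 3.617.
In absolute terms T_C = 281.15 K and T_H = 312.15 K, so ΔT = 31.00 K.
COP_Carnot = T_C/ΔT = 281.15/31.00 = 9.069.
η_II = COP_actual/COP_Carnot = 3.617/9.069 = 0.3988.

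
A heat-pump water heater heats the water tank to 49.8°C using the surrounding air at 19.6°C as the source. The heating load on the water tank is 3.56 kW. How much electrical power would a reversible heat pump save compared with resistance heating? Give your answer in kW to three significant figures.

In absolute terms T_C = 292.75 K and T_H = 322.95 K, so ΔT = 30.20 K.
COP_Carnot = T_H/ΔT = 322.95/30.20 = 10.69.
Resistance heating needs Ẇ_res = Q̇_H = 3.560 kW; the reversible heat pump needs only Ẇ_hp = Q̇_H/COP = 0.3329 kW.
Saving = 3.560 − 0.3329 = 3.227 kW.

3.23 kW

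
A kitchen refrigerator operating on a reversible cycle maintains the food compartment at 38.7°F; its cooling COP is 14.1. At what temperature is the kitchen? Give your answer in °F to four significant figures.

74.05 °F

COP_R = T_C/(T_H − T_C) gives T_H − T_C = T_C/COP.
With T_C = 276.87 K, T_H = 276.87 × (1 + 1/14.1) = 296.51 K.
Converting, 296.51 K = 74.05°F.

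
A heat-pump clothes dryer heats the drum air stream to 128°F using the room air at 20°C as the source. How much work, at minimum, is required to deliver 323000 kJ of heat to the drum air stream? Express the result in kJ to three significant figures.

In absolute terms T_C = 293.15 K and T_H = 326.48 K, so ΔT = 33.33 K.
The reversible limit is COP_HP = T_H/ΔT = 9.795, so W_min = Q_H/COP = Q_H·ΔT/T_H.
W_min = 323000 × 33.33/326.48 = 32980 kJ.

33000 kJ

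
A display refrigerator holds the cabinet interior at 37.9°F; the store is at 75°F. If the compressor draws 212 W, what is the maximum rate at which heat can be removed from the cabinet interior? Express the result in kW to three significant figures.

In absolute terms T_C = 276.43 K and T_H = 297.04 K, so ΔT = 20.61 K.
COP_Carnot = T_C/ΔT = 276.43/20.61 = 13.41.
Q̇_max = COP_Carnot × Ẇ = 13.41 × 212.0 W = 2843 W = 2.843 kW.

2.84 kW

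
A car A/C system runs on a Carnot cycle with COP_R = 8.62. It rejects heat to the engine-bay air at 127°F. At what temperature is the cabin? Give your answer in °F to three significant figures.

For a Carnot refrigerator COP_R = T_C/(T_H − T_C), so T_C = COP·T_H/(1 + COP).
With T_H = 325.93 K, T_C = 8.62 × 325.93/9.620 = 292.05 K.
Converting, 292.05 K = 66.02°F.

66.0 °F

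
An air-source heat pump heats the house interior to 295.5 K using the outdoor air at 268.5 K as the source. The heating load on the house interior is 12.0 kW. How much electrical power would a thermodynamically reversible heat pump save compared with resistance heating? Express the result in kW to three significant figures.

10.9 kW

The reservoir spacing is ΔT = 295.5 − 268.5 = 27.00 K.
COP_Carnot = T_H/ΔT = 295.50/27.00 = 10.94.
Resistance heating needs Ẇ_res = Q̇_H = 12.00 kW; the reversible heat pump needs only Ẇ_hp = Q̇_H/COP = 1.096 kW.
Saving = 12.00 − 1.096 = 10.90 kW.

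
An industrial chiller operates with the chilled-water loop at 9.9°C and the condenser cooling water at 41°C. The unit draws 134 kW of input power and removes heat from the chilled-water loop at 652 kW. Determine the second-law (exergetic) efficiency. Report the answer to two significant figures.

COP_actual = Q̇_C/Ẇ = 652.0/134.0 = 4.866.
In absolute terms T_C = 283.05 K and T_H = 314.15 K, so ΔT = 31.10 K.
COP_Carnot = T_C/ΔT = 283.05/31.10 = 9.101.
η_II = COP_actual/COP_Carnot = 4.866/9.101 = 0.5346.

0.53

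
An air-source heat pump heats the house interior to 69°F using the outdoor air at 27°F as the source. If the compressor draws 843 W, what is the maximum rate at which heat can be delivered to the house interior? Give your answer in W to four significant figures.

10610 W

In absolute terms T_C = 270.37 K and T_H = 293.71 K, so ΔT = 23.33 K.
COP_Carnot = T_H/ΔT = 293.71/23.33 = 12.59.
Q̇_max = COP_Carnot × Ẇ = 12.59 × 843.0 W = 10610 W.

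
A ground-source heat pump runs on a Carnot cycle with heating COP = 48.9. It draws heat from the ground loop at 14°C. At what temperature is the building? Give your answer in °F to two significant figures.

COP_HP = T_H/(T_H − T_C) rearranges to T_H = COP·T_C/(COP − 1).
With T_C = 287.15 K, T_H = 48.9 × 287.15/47.90 = 293.14 K.
Converting, 293.14 K = 67.99°F.

68 °F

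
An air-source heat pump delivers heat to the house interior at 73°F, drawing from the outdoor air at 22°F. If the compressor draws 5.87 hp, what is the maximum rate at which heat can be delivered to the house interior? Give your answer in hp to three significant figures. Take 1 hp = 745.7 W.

In absolute terms T_C = 267.59 K and T_H = 295.93 K, so ΔT = 28.33 K.
COP_Carnot = T_H/ΔT = 295.93/28.33 = 10.44.
Q̇_max = COP_Carnot × Ẇ = 10.44 × 5.870 hp = 61.31 hp.

61.3 hp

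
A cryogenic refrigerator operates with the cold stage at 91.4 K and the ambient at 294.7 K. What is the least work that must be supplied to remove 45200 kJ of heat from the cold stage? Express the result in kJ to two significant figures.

100000 kJ

The reservoir spacing is ΔT = 294.7 − 91.4 = 203.3 K.
The reversible limit is COP_R = T_C/ΔT = 0.4496, so W_min = Q_C/COP = Q_C·ΔT/T_C.
W_min = 45200 × 203.3/91.40 = 100500 kJ.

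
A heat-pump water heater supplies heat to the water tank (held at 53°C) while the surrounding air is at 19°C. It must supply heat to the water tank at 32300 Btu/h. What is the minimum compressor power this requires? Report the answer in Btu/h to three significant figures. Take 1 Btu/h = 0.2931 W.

3370 Btu/h

In absolute terms T_C = 292.15 K and T_H = 326.15 K, so ΔT = 34.00 K.
COP_Carnot = T_H/ΔT = 326.15/34.00 = 9.593.
Ẇ_min = Q̇/COP_Carnot = 32300/9.593 = 3367 Btu/h.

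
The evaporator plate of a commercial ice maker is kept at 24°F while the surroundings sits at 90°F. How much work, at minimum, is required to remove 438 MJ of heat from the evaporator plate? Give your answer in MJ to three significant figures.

In absolute terms T_C = 268.71 K and T_H = 305.37 K, so ΔT = 36.67 K.
The reversible limit is COP_R = T_C/ΔT = 7.328, so W_min = Q_C/COP = Q_C·ΔT/T_C.
W_min = 438.0 × 36.67/268.71 = 59.77 MJ.

59.8 MJ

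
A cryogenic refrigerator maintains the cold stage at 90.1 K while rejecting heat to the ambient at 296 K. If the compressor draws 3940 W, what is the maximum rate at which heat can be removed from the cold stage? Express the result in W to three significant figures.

1720 W

The reservoir spacing is ΔT = 296 − 90.1 = 205.9 K.
COP_Carnot = T_C/ΔT = 90.10/205.9 = 0.4376.
Q̇_max = COP_Carnot × Ẇ = 0.4376 × 3940 W = 1724 W.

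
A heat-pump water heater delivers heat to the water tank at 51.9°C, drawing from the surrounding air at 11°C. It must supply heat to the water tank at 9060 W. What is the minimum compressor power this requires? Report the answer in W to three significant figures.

In absolute terms T_C = 284.15 K and T_H = 325.05 K, so ΔT = 40.90 K.
COP_Carnot = T_H/ΔT = 325.05/40.90 = 7.947.
Ẇ_min = Q̇/COP_Carnot = 9060/7.947 = 1140 W.

1140 W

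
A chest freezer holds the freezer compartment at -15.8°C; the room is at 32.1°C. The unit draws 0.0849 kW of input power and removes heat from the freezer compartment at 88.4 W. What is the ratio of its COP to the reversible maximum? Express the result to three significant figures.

0.194

Converting, Q̇_C = 88.40 W = 0.08840 kW, so COP_actual = Q̇_C/Ẇ = 0.08840/0.08490 = 1.041.
In absolute terms T_C = 257.35 K and T_H = 305.25 K, so ΔT = 47.90 K.
COP_Carnot = T_C/ΔT = 257.35/47.90 = 5.373.
η_II = COP_actual/COP_Carnot = 1.041/5.373 = 0.1938.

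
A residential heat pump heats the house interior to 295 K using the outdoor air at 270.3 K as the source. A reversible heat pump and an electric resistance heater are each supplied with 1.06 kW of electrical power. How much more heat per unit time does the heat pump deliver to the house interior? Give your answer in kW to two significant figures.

The reservoir spacing is ΔT = 295 − 270.3 = 24.70 K.
COP_Carnot = T_H/ΔT = 295.00/24.70 = 11.94.
The heat pump delivers Q̇_H = COP × Ẇ = 12.66 kW; the resistance heater delivers Ẇ = 1.060 kW.
Extra = (COP − 1)·Ẇ = 11.60 kW.

12 kW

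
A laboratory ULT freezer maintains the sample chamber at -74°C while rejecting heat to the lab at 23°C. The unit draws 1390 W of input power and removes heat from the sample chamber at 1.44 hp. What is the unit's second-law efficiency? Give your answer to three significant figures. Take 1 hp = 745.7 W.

0.376

Converting, Q̇_C = 1.440 hp = 1074 W, so COP_actual = Q̇_C/Ẇ = 1074/1390 = 0.7725.
In absolute terms T_C = 199.15 K and T_H = 296.15 K, so ΔT = 97.00 K.
COP_Carnot = T_C/ΔT = 199.15/97.00 = 2.053.
η_II = COP_actual/COP_Carnot = 0.7725/2.053 = 0.3763.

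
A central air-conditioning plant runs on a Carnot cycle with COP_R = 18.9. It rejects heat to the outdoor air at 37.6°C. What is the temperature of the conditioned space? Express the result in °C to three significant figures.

For a Carnot refrigerator COP_R = T_C/(T_H − T_C), so T_C = COP·T_H/(1 + COP).
With T_H = 310.75 K, T_C = 18.9 × 310.75/19.90 = 295.13 K.
Converting, 295.13 K = 21.98°C.

22.0 °C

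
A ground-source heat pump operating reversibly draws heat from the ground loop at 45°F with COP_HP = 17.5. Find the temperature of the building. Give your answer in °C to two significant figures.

24 °C

COP_HP = T_H/(T_H − T_C) rearranges to T_H = COP·T_C/(COP − 1).
With T_C = 280.37 K, T_H = 17.5 × 280.37/16.50 = 297.36 K.
Converting, 297.36 K = 24.21°C.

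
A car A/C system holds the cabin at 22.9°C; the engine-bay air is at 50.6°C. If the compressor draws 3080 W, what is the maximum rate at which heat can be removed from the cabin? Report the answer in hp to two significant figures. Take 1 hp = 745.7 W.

In absolute terms T_C = 296.05 K and T_H = 323.75 K, so ΔT = 27.70 K.
COP_Carnot = T_C/ΔT = 296.05/27.70 = 10.69.
Q̇_max = COP_Carnot × Ẇ = 10.69 × 3080 W = 32920 W = 44.14 hp.

44 hp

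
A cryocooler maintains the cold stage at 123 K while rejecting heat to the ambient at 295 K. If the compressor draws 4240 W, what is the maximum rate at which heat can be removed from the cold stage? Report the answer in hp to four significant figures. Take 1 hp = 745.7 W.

4.066 hp

The reservoir spacing is ΔT = 295 − 123 = 172.0 K.
COP_Carnot = T_C/ΔT = 123.00/172.0 = 0.7151.
Q̇_max = COP_Carnot × Ẇ = 0.7151 × 4240 W = 3032 W = 4.066 hp.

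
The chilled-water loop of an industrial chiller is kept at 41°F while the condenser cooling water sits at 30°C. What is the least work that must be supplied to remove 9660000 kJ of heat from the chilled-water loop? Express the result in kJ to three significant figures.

868000 kJ

In absolute terms T_C = 278.15 K and T_H = 303.15 K, so ΔT = 25.00 K.
The reversible limit is COP_R = T_C/ΔT = 11.13, so W_min = Q_C/COP = Q_C·ΔT/T_C.
W_min = 9660000 × 25.00/278.15 = 868200 kJ.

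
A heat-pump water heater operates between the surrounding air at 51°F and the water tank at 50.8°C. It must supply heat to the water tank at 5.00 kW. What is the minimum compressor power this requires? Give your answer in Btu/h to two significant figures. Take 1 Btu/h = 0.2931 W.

2100 Btu/h

In absolute terms T_C = 283.71 K and T_H = 323.95 K, so ΔT = 40.24 K.
COP_Carnot = T_H/ΔT = 323.95/40.24 = 8.050.
Ẇ_min = Q̇/COP_Carnot = 5.000/8.050 = 0.6212 kW = 2119 Btu/h.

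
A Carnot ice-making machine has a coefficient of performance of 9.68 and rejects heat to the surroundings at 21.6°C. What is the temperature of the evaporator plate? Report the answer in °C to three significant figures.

-6.00 °C

For a Carnot refrigerator COP_R = T_C/(T_H − T_C), so T_C = COP·T_H/(1 + COP).
With T_H = 294.75 K, T_C = 9.68 × 294.75/10.68 = 267.15 K.
Converting, 267.15 K = -6.00°C.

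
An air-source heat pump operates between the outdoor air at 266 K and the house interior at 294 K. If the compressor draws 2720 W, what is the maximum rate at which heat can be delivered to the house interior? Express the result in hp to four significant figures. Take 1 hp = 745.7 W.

The reservoir spacing is ΔT = 294 − 266 = 28.00 K.
COP_Carnot = T_H/ΔT = 294.00/28.00 = 10.50.
Q̇_max = COP_Carnot × Ẇ = 10.50 × 2720 W = 28560 W = 38.30 hp.

38.30 hp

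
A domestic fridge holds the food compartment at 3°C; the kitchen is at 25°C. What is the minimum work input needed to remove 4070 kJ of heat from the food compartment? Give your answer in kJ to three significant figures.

In absolute terms T_C = 276.15 K and T_H = 298.15 K, so ΔT = 22.00 K.
The reversible limit is COP_R = T_C/ΔT = 12.55, so W_min = Q_C/COP = Q_C·ΔT/T_C.
W_min = 4070 × 22.00/276.15 = 324.2 kJ.

324 kJ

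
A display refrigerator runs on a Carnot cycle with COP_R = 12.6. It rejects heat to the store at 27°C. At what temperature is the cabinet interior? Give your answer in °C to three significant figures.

For a Carnot refrigerator COP_R = T_C/(T_H − T_C), so T_C = COP·T_H/(1 + COP).
With T_H = 300.15 K, T_C = 12.6 × 300.15/13.60 = 278.08 K.
Converting, 278.08 K = 4.93°C.

4.93 °C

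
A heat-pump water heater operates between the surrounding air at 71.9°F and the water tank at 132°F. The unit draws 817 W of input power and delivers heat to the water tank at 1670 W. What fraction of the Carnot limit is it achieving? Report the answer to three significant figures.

0.208

COP_actual = Q̇_H/Ẇ = 1670/817.0 = 2.044.
In absolute terms T_C = 295.32 K and T_H = 328.71 K, so ΔT = 33.39 K.
COP_Carnot = T_H/ΔT = 328.71/33.39 = 9.845.
η_II = COP_actual/COP_Carnot = 2.044/9.845 = 0.2076.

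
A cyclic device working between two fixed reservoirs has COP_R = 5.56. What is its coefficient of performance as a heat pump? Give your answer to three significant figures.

The first law on one cycle gives Q_H = Q_C + W, so Q_H/W = Q_C/W + 1.
COP_HP = COP_R + 1 = 5.56 + 1 = 6.56.

6.56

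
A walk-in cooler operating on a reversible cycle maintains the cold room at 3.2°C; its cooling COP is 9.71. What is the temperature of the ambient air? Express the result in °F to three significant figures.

COP_R = T_C/(T_H − T_C) gives T_H − T_C = T_C/COP.
With T_C = 276.35 K, T_H = 276.35 × (1 + 1/9.71) = 304.81 K.
Converting, 304.81 K = 88.99°F.

89.0 °F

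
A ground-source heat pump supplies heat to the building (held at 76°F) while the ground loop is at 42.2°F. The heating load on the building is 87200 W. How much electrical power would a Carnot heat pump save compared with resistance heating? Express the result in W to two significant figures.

In absolute terms T_C = 278.82 K and T_H = 297.59 K, so ΔT = 18.78 K.
COP_Carnot = T_H/ΔT = 297.59/18.78 = 15.85.
Resistance heating needs Ẇ_res = Q̇_H = 87200 W; the reversible heat pump needs only Ẇ_hp = Q̇_H/COP = 5502 W.
Saving = 87200 − 5502 = 81700 W.

82000 W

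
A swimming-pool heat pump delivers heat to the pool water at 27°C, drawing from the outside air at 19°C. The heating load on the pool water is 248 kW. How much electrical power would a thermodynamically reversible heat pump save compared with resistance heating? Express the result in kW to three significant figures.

241 kW

In absolute terms T_C = 292.15 K and T_H = 300.15 K, so ΔT = 8.000 K.
COP_Carnot = T_H/ΔT = 300.15/8.000 = 37.52.
Resistance heating needs Ẇ_res = Q̇_H = 248.0 kW; the reversible heat pump needs only Ẇ_hp = Q̇_H/COP = 6.610 kW.
Saving = 248.0 − 6.610 = 241.4 kW.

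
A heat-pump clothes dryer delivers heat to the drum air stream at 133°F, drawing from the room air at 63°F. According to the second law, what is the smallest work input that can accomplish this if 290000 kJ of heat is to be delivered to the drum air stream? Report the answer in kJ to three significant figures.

34300 kJ

In absolute terms T_C = 290.37 K and T_H = 329.26 K, so ΔT = 38.89 K.
The reversible limit is COP_HP = T_H/ΔT = 8.467, so W_min = Q_H/COP = Q_H·ΔT/T_H.
W_min = 290000 × 38.89/329.26 = 34250 kJ.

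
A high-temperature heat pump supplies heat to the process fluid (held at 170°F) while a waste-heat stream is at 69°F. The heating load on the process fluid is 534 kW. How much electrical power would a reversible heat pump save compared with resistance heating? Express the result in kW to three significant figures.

In absolute terms T_C = 293.71 K and T_H = 349.82 K, so ΔT = 56.11 K.
COP_Carnot = T_H/ΔT = 349.82/56.11 = 6.234.
Resistance heating needs Ẇ_res = Q̇_H = 534.0 kW; the reversible heat pump needs only Ẇ_hp = Q̇_H/COP = 85.65 kW.
Saving = 534.0 − 85.65 = 448.3 kW.

448 kW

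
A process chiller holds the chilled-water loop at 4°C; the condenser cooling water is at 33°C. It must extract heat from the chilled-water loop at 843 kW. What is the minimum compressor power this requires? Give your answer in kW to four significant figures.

88.21 kW

In absolute terms T_C = 277.15 K and T_H = 306.15 K, so ΔT = 29.00 K.
COP_Carnot = T_C/ΔT = 277.15/29.00 = 9.557.
Ẇ_min = Q̇/COP_Carnot = 843.0/9.557 = 88.21 kW.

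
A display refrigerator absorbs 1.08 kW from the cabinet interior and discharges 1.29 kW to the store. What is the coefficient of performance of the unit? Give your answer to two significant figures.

5.1

The first law gives Q̇_H = Q̇_C + Ẇ, so the three rates are Q̇_C = 1.080, Q̇_H = 1.290, Ẇ = 0.2100 kW.
COP_R = Q̇_C/Ẇ = 1.080/0.2100 = 5.143.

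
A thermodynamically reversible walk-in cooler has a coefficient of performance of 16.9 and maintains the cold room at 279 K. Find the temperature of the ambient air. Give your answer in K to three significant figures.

COP_R = T_C/(T_H − T_C) gives T_H − T_C = T_C/COP.
With T_C = 279.00 K, T_H = 279.00 × (1 + 1/16.9) = 295.51 K.

296 K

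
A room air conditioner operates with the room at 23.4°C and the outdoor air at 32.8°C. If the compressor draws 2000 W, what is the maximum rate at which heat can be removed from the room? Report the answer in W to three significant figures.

In absolute terms T_C = 296.55 K and T_H = 305.95 K, so ΔT = 9.400 K.
COP_Carnot = T_C/ΔT = 296.55/9.400 = 31.55.
Q̇_max = COP_Carnot × Ẇ = 31.55 × 2000 W = 63100 W.

63100 W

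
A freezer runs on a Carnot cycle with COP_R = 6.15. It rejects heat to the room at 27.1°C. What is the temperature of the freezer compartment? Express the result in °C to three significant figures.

-14.9 °C

For a Carnot refrigerator COP_R = T_C/(T_H − T_C), so T_C = COP·T_H/(1 + COP).
With T_H = 300.25 K, T_C = 6.15 × 300.25/7.150 = 258.26 K.
Converting, 258.26 K = -14.89°C.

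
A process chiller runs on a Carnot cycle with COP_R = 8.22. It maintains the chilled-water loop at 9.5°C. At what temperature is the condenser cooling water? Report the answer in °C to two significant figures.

44 °C

COP_R = T_C/(T_H − T_C) gives T_H − T_C = T_C/COP.
With T_C = 282.65 K, T_H = 282.65 × (1 + 1/8.22) = 317.04 K.
Converting, 317.04 K = 43.89°C.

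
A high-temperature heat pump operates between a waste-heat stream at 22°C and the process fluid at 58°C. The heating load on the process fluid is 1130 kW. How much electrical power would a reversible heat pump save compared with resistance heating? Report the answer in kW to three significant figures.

In absolute terms T_C = 295.15 K and T_H = 331.15 K, so ΔT = 36.00 K.
COP_Carnot = T_H/ΔT = 331.15/36.00 = 9.199.
Resistance heating needs Ẇ_res = Q̇_H = 1130 kW; the reversible heat pump needs only Ẇ_hp = Q̇_H/COP = 122.8 kW.
Saving = 1130 − 122.8 = 1007 kW.

1010 kW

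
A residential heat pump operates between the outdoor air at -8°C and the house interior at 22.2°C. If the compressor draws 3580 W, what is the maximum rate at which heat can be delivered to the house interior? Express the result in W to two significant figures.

35000 W

In absolute terms T_C = 265.15 K and T_H = 295.35 K, so ΔT = 30.20 K.
COP_Carnot = T_H/ΔT = 295.35/30.20 = 9.780.
Q̇_max = COP_Carnot × Ẇ = 9.780 × 3580 W = 35010 W.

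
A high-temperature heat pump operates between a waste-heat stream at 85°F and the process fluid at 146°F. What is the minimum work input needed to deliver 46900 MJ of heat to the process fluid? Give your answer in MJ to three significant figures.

In absolute terms T_C = 302.59 K and T_H = 336.48 K, so ΔT = 33.89 K.
The reversible limit is COP_HP = T_H/ΔT = 9.929, so W_min = Q_H/COP = Q_H·ΔT/T_H.
W_min = 46900 × 33.89/336.48 = 4724 MJ.

4720 MJ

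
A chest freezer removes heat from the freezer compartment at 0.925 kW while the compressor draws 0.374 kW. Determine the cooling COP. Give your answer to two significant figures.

2.5

The first law gives Q̇_H = Q̇_C + Ẇ, so the three rates are Q̇_C = 0.9250, Q̇_H = 1.299, Ẇ = 0.3740 kW.
COP_R = Q̇_C/Ẇ = 0.9250/0.3740 = 2.473.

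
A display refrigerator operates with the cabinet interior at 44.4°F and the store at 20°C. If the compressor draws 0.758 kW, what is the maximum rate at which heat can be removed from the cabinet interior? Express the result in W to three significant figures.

In absolute terms T_C = 280.04 K and T_H = 293.15 K, so ΔT = 13.11 K.
COP_Carnot = T_C/ΔT = 280.04/13.11 = 21.36.
Q̇_max = COP_Carnot × Ẇ = 21.36 × 0.7580 kW = 16.19 kW = 16190 W.

16200 W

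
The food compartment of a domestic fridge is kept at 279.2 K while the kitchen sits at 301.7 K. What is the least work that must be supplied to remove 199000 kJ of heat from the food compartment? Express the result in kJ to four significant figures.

16040 kJ

The reservoir spacing is ΔT = 301.7 − 279.2 = 22.50 K.
The reversible limit is COP_R = T_C/ΔT = 12.41, so W_min = Q_C/COP = Q_C·ΔT/T_C.
W_min = 199000 × 22.50/279.20 = 16040 kJ.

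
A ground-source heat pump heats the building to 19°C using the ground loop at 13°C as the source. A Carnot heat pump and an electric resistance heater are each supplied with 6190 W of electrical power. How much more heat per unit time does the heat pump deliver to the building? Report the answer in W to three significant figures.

In absolute terms T_C = 286.15 K and T_H = 292.15 K, so ΔT = 6.000 K.
COP_Carnot = T_H/ΔT = 292.15/6.000 = 48.69.
The heat pump delivers Q̇_H = COP × Ẇ = 301400 W; the resistance heater delivers Ẇ = 6190 W.
Extra = (COP − 1)·Ẇ = 295200 W.

295000 W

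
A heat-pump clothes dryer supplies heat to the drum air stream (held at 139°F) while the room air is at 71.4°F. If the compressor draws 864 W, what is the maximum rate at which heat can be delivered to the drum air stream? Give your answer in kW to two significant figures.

7.7 kW

In absolute terms T_C = 295.04 K and T_H = 332.59 K, so ΔT = 37.56 K.
COP_Carnot = T_H/ΔT = 332.59/37.56 = 8.856.
Q̇_max = COP_Carnot × Ẇ = 8.856 × 864.0 W = 7652 W = 7.652 kW.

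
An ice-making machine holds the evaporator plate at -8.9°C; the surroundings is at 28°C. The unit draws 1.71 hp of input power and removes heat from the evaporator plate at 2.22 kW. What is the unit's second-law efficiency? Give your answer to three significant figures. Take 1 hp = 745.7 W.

0.243

Converting, Q̇_C = 2.220 kW = 2.977 hp, so COP_actual = Q̇_C/Ẇ = 2.977/1.710 = 1.741.
In absolute terms T_C = 264.25 K and T_H = 301.15 K, so ΔT = 36.90 K.
COP_Carnot = T_C/ΔT = 264.25/36.90 = 7.161.
η_II = COP_actual/COP_Carnot = 1.741/7.161 = 0.2431.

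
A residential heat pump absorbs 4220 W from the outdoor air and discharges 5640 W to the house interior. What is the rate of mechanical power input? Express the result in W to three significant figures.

1420 W

For a cyclic device the first law requires Q̇_H = Q̇_C + Ẇ.
Ẇ = Q̇_H − Q̇_C = 1420 W.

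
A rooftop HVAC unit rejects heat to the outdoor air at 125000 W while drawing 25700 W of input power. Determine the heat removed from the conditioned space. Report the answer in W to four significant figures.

99300 W

For a cyclic device the first law requires Q̇_H = Q̇_C + Ẇ.
Q̇_C = Q̇_H − Ẇ = 99300 W.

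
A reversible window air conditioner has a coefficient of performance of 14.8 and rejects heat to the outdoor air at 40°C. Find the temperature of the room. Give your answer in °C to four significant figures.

For a Carnot refrigerator COP_R = T_C/(T_H − T_C), so T_C = COP·T_H/(1 + COP).
With T_H = 313.15 K, T_C = 14.8 × 313.15/15.80 = 293.33 K.
Converting, 293.33 K = 20.18°C.

20.18 °C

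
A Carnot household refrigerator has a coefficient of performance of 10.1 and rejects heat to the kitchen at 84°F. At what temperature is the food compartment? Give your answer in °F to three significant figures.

For a Carnot refrigerator COP_R = T_C/(T_H − T_C), so T_C = COP·T_H/(1 + COP).
With T_H = 302.04 K, T_C = 10.1 × 302.04/11.10 = 274.83 K.
Converting, 274.83 K = 35.02°F.

35.0 °F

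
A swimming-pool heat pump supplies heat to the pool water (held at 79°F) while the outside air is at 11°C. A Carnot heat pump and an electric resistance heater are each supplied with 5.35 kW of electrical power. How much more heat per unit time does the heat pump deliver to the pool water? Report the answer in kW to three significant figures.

In absolute terms T_C = 284.15 K and T_H = 299.26 K, so ΔT = 15.11 K.
COP_Carnot = T_H/ΔT = 299.26/15.11 = 19.80.
The heat pump delivers Q̇_H = COP × Ẇ = 106.0 kW; the resistance heater delivers Ẇ = 5.350 kW.
Extra = (COP − 1)·Ẇ = 100.6 kW.

101 kW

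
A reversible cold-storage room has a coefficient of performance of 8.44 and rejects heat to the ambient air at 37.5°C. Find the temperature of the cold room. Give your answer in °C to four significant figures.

For a Carnot refrigerator COP_R = T_C/(T_H − T_C), so T_C = COP·T_H/(1 + COP).
With T_H = 310.65 K, T_C = 8.44 × 310.65/9.440 = 277.74 K.
Converting, 277.74 K = 4.59°C.

4.592 °C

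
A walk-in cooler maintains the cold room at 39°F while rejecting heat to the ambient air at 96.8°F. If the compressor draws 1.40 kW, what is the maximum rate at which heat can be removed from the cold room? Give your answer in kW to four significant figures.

12.08 kW

In absolute terms T_C = 277.04 K and T_H = 309.15 K, so ΔT = 32.11 K.
COP_Carnot = T_C/ΔT = 277.04/32.11 = 8.628.
Q̇_max = COP_Carnot × Ẇ = 8.628 × 1.400 kW = 12.08 kW.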